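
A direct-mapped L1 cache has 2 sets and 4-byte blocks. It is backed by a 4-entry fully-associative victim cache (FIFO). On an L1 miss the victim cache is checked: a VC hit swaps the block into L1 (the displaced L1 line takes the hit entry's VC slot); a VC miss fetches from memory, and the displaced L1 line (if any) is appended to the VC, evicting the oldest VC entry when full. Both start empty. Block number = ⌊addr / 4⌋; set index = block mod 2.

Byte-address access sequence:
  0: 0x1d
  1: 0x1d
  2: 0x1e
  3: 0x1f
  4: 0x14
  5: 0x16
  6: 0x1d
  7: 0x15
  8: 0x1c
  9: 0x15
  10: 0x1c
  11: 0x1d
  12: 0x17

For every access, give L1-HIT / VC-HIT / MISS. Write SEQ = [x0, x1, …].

SEQ = [MISS, L1-HIT, L1-HIT, L1-HIT, MISS, L1-HIT, VC-HIT, VC-HIT, VC-HIT, VC-HIT, VC-HIT, L1-HIT, VC-HIT]

  [0] addr=0x1d blk=7 s=1: MISS | VC []
  [1] addr=0x1d blk=7 s=1: L1-HIT | VC []
  [2] addr=0x1e blk=7 s=1: L1-HIT | VC []
  [3] addr=0x1f blk=7 s=1: L1-HIT | VC []
  [4] addr=0x14 blk=5 s=1: MISS | VC [7]
  [5] addr=0x16 blk=5 s=1: L1-HIT | VC [7]
  [6] addr=0x1d blk=7 s=1: VC-HIT | VC [5]
  [7] addr=0x15 blk=5 s=1: VC-HIT | VC [7]
  [8] addr=0x1c blk=7 s=1: VC-HIT | VC [5]
  [9] addr=0x15 blk=5 s=1: VC-HIT | VC [7]
  [10] addr=0x1c blk=7 s=1: VC-HIT | VC [5]
  [11] addr=0x1d blk=7 s=1: L1-HIT | VC [5]
  [12] addr=0x17 blk=5 s=1: VC-HIT | VC [7]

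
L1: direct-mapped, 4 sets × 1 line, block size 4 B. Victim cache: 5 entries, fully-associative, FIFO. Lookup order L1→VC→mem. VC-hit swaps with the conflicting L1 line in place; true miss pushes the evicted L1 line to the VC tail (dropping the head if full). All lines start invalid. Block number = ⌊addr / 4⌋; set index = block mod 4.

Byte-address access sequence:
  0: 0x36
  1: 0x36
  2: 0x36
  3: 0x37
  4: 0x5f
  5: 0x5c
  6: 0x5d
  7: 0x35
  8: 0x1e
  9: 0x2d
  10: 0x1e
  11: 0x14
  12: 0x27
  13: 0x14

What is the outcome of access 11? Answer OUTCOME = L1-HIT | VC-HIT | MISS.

#0 0x36→b13/s1 MISS; vc=[]
#1 0x36→b13/s1 L1-HIT; vc=[]
#2 0x36→b13/s1 L1-HIT; vc=[]
#3 0x37→b13/s1 L1-HIT; vc=[]
#4 0x5f→b23/s3 MISS; vc=[]
#5 0x5c→b23/s3 L1-HIT; vc=[]
#6 0x5d→b23/s3 L1-HIT; vc=[]
#7 0x35→b13/s1 L1-HIT; vc=[]
#8 0x1e→b7/s3 MISS; vc=[23]
#9 0x2d→b11/s3 MISS; vc=[23,7]
#10 0x1e→b7/s3 VC-HIT; vc=[23,11]
#11 0x14→b5/s1 MISS; vc=[23,11,13]
#12 0x27→b9/s1 MISS; vc=[23,11,13,5]
#13 0x14→b5/s1 VC-HIT; vc=[23,11,13,9]

OUTCOME = MISS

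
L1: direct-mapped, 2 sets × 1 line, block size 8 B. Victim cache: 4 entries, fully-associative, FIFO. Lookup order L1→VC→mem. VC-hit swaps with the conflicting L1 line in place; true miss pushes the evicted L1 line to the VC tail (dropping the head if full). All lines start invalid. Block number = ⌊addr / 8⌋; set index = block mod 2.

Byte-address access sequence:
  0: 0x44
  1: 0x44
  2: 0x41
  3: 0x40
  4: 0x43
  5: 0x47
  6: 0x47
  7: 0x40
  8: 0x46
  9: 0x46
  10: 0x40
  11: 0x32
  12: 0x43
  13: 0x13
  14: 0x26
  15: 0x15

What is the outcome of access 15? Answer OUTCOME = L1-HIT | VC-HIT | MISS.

OUTCOME = VC-HIT

  [0] addr=0x44 blk=8 s=0: MISS | VC []
  [1] addr=0x44 blk=8 s=0: L1-HIT | VC []
  [2] addr=0x41 blk=8 s=0: L1-HIT | VC []
  [3] addr=0x40 blk=8 s=0: L1-HIT | VC []
  [4] addr=0x43 blk=8 s=0: L1-HIT | VC []
  [5] addr=0x47 blk=8 s=0: L1-HIT | VC []
  [6] addr=0x47 blk=8 s=0: L1-HIT | VC []
  [7] addr=0x40 blk=8 s=0: L1-HIT | VC []
  [8] addr=0x46 blk=8 s=0: L1-HIT | VC []
  [9] addr=0x46 blk=8 s=0: L1-HIT | VC []
  [10] addr=0x40 blk=8 s=0: L1-HIT | VC []
  [11] addr=0x32 blk=6 s=0: MISS | VC [8]
  [12] addr=0x43 blk=8 s=0: VC-HIT | VC [6]
  [13] addr=0x13 blk=2 s=0: MISS | VC [6, 8]
  [14] addr=0x26 blk=4 s=0: MISS | VC [6, 8, 2]
  [15] addr=0x15 blk=2 s=0: VC-HIT | VC [6, 8, 4]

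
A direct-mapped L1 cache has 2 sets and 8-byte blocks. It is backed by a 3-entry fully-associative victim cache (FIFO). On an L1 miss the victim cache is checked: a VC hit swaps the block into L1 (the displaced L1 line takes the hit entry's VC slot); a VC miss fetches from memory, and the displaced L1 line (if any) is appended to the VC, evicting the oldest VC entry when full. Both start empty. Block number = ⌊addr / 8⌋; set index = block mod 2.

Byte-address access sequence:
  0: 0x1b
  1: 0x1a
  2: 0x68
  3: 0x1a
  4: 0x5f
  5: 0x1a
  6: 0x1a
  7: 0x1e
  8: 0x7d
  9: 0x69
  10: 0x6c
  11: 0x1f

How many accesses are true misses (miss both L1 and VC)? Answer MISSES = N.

MISSES = 4

#0 0x1b→b3/s1 MISS; vc=[]
#1 0x1a→b3/s1 L1-HIT; vc=[]
#2 0x68→b13/s1 MISS; vc=[3]
#3 0x1a→b3/s1 VC-HIT; vc=[13]
#4 0x5f→b11/s1 MISS; vc=[13,3]
#5 0x1a→b3/s1 VC-HIT; vc=[13,11]
#6 0x1a→b3/s1 L1-HIT; vc=[13,11]
#7 0x1e→b3/s1 L1-HIT; vc=[13,11]
#8 0x7d→b15/s1 MISS; vc=[13,11,3]
#9 0x69→b13/s1 VC-HIT; vc=[15,11,3]
#10 0x6c→b13/s1 L1-HIT; vc=[15,11,3]
#11 0x1f→b3/s1 VC-HIT; vc=[15,11,13]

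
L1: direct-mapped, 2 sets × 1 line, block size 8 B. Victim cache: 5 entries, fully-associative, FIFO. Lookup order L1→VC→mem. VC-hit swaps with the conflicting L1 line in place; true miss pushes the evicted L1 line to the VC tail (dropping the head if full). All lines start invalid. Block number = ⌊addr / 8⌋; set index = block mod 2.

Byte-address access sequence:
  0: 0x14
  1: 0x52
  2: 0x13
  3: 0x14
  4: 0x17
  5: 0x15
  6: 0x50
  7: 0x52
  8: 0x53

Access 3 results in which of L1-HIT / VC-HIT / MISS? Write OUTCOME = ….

0: 0x14 (blk 2, set 0) → MISS  vc=[]
1: 0x52 (blk 10, set 0) → MISS  vc=[2]
2: 0x13 (blk 2, set 0) → VC-HIT  vc=[10]
3: 0x14 (blk 2, set 0) → L1-HIT  vc=[10]
4: 0x17 (blk 2, set 0) → L1-HIT  vc=[10]
5: 0x15 (blk 2, set 0) → L1-HIT  vc=[10]
6: 0x50 (blk 10, set 0) → VC-HIT  vc=[2]
7: 0x52 (blk 10, set 0) → L1-HIT  vc=[2]
8: 0x53 (blk 10, set 0) → L1-HIT  vc=[2]

OUTCOME = L1-HIT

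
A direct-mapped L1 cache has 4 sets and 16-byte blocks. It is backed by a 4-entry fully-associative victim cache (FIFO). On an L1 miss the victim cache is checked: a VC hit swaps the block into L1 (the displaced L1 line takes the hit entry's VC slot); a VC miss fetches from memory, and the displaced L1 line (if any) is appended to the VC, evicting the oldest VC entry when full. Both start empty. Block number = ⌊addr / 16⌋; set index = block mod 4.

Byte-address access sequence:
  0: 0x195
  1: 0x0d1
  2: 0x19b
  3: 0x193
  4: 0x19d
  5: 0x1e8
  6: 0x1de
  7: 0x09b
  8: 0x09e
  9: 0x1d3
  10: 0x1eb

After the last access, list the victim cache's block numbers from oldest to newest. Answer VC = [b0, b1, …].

  [0] addr=0x195 blk=25 s=1: MISS | VC []
  [1] addr=0xd1 blk=13 s=1: MISS | VC [25]
  [2] addr=0x19b blk=25 s=1: VC-HIT | VC [13]
  [3] addr=0x193 blk=25 s=1: L1-HIT | VC [13]
  [4] addr=0x19d blk=25 s=1: L1-HIT | VC [13]
  [5] addr=0x1e8 blk=30 s=2: MISS | VC [13]
  [6] addr=0x1de blk=29 s=1: MISS | VC [13, 25]
  [7] addr=0x9b blk=9 s=1: MISS | VC [13, 25, 29]
  [8] addr=0x9e blk=9 s=1: L1-HIT | VC [13, 25, 29]
  [9] addr=0x1d3 blk=29 s=1: VC-HIT | VC [13, 25, 9]
  [10] addr=0x1eb blk=30 s=2: L1-HIT | VC [13, 25, 9]

VC = [13, 25, 9]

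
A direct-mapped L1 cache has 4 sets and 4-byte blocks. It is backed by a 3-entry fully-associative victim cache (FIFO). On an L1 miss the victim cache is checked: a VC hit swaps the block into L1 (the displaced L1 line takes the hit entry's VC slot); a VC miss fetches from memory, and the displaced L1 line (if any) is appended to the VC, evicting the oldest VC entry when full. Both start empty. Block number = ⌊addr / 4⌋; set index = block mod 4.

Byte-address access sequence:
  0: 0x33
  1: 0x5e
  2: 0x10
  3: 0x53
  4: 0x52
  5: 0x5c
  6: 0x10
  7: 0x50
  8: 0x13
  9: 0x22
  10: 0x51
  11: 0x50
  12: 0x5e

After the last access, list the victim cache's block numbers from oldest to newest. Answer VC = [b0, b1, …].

VC = [12, 8, 4]

#0 0x33→b12/s0 MISS; vc=[]
#1 0x5e→b23/s3 MISS; vc=[]
#2 0x10→b4/s0 MISS; vc=[12]
#3 0x53→b20/s0 MISS; vc=[12,4]
#4 0x52→b20/s0 L1-HIT; vc=[12,4]
#5 0x5c→b23/s3 L1-HIT; vc=[12,4]
#6 0x10→b4/s0 VC-HIT; vc=[12,20]
#7 0x50→b20/s0 VC-HIT; vc=[12,4]
#8 0x13→b4/s0 VC-HIT; vc=[12,20]
#9 0x22→b8/s0 MISS; vc=[12,20,4]
#10 0x51→b20/s0 VC-HIT; vc=[12,8,4]
#11 0x50→b20/s0 L1-HIT; vc=[12,8,4]
#12 0x5e→b23/s3 L1-HIT; vc=[12,8,4]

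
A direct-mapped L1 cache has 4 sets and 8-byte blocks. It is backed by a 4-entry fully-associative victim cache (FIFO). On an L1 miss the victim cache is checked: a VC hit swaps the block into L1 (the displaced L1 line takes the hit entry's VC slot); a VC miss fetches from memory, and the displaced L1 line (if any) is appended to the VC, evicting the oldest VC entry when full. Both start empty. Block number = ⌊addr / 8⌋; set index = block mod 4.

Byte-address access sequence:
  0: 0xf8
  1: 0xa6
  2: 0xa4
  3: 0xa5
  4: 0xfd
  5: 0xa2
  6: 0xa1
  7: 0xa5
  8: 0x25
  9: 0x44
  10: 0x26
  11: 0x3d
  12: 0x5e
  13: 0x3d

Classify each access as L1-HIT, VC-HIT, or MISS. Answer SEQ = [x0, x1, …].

#0 0xf8→b31/s3 MISS; vc=[]
#1 0xa6→b20/s0 MISS; vc=[]
#2 0xa4→b20/s0 L1-HIT; vc=[]
#3 0xa5→b20/s0 L1-HIT; vc=[]
#4 0xfd→b31/s3 L1-HIT; vc=[]
#5 0xa2→b20/s0 L1-HIT; vc=[]
#6 0xa1→b20/s0 L1-HIT; vc=[]
#7 0xa5→b20/s0 L1-HIT; vc=[]
#8 0x25→b4/s0 MISS; vc=[20]
#9 0x44→b8/s0 MISS; vc=[20,4]
#10 0x26→b4/s0 VC-HIT; vc=[20,8]
#11 0x3d→b7/s3 MISS; vc=[20,8,31]
#12 0x5e→b11/s3 MISS; vc=[20,8,31,7]
#13 0x3d→b7/s3 VC-HIT; vc=[20,8,31,11]

SEQ = [MISS, MISS, L1-HIT, L1-HIT, L1-HIT, L1-HIT, L1-HIT, L1-HIT, MISS, MISS, VC-HIT, MISS, MISS, VC-HIT]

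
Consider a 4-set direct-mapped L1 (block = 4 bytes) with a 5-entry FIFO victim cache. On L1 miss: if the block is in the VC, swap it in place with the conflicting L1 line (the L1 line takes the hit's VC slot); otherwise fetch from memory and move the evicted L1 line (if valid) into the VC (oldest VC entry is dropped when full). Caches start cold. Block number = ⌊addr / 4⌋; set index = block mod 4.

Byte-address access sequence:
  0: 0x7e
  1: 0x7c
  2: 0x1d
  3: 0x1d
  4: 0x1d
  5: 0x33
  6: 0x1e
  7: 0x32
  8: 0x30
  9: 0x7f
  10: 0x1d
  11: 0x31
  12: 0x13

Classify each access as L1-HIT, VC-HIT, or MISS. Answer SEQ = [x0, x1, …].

  [0] addr=0x7e blk=31 s=3: MISS | VC []
  [1] addr=0x7c blk=31 s=3: L1-HIT | VC []
  [2] addr=0x1d blk=7 s=3: MISS | VC [31]
  [3] addr=0x1d blk=7 s=3: L1-HIT | VC [31]
  [4] addr=0x1d blk=7 s=3: L1-HIT | VC [31]
  [5] addr=0x33 blk=12 s=0: MISS | VC [31]
  [6] addr=0x1e blk=7 s=3: L1-HIT | VC [31]
  [7] addr=0x32 blk=12 s=0: L1-HIT | VC [31]
  [8] addr=0x30 blk=12 s=0: L1-HIT | VC [31]
  [9] addr=0x7f blk=31 s=3: VC-HIT | VC [7]
  [10] addr=0x1d blk=7 s=3: VC-HIT | VC [31]
  [11] addr=0x31 blk=12 s=0: L1-HIT | VC [31]
  [12] addr=0x13 blk=4 s=0: MISS | VC [31, 12]

SEQ = [MISS, L1-HIT, MISS, L1-HIT, L1-HIT, MISS, L1-HIT, L1-HIT, L1-HIT, VC-HIT, VC-HIT, L1-HIT, MISS]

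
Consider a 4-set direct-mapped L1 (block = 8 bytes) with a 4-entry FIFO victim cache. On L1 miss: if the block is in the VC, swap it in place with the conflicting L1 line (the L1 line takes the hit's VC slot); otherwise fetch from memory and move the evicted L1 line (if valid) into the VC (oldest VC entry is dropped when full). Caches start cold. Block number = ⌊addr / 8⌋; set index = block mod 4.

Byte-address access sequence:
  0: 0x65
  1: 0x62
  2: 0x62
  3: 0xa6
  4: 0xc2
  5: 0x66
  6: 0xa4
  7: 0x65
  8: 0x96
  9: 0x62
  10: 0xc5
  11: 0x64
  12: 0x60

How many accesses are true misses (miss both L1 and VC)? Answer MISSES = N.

0: 0x65 (blk 12, set 0) → MISS  vc=[]
1: 0x62 (blk 12, set 0) → L1-HIT  vc=[]
2: 0x62 (blk 12, set 0) → L1-HIT  vc=[]
3: 0xa6 (blk 20, set 0) → MISS  vc=[12]
4: 0xc2 (blk 24, set 0) → MISS  vc=[12, 20]
5: 0x66 (blk 12, set 0) → VC-HIT  vc=[24, 20]
6: 0xa4 (blk 20, set 0) → VC-HIT  vc=[24, 12]
7: 0x65 (blk 12, set 0) → VC-HIT  vc=[24, 20]
8: 0x96 (blk 18, set 2) → MISS  vc=[24, 20]
9: 0x62 (blk 12, set 0) → L1-HIT  vc=[24, 20]
10: 0xc5 (blk 24, set 0) → VC-HIT  vc=[12, 20]
11: 0x64 (blk 12, set 0) → VC-HIT  vc=[24, 20]
12: 0x60 (blk 12, set 0) → L1-HIT  vc=[24, 20]

MISSES = 4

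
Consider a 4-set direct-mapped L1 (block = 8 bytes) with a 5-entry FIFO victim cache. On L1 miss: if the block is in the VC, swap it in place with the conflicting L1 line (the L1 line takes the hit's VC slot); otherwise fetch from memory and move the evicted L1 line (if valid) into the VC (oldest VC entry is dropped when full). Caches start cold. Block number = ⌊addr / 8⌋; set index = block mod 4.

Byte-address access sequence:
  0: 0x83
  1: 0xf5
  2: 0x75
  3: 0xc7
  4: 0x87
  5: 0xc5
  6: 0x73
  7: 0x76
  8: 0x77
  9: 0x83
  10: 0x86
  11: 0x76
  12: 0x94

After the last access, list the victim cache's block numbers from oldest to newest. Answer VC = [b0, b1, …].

  [0] addr=0x83 blk=16 s=0: MISS | VC []
  [1] addr=0xf5 blk=30 s=2: MISS | VC []
  [2] addr=0x75 blk=14 s=2: MISS | VC [30]
  [3] addr=0xc7 blk=24 s=0: MISS | VC [30, 16]
  [4] addr=0x87 blk=16 s=0: VC-HIT | VC [30, 24]
  [5] addr=0xc5 blk=24 s=0: VC-HIT | VC [30, 16]
  [6] addr=0x73 blk=14 s=2: L1-HIT | VC [30, 16]
  [7] addr=0x76 blk=14 s=2: L1-HIT | VC [30, 16]
  [8] addr=0x77 blk=14 s=2: L1-HIT | VC [30, 16]
  [9] addr=0x83 blk=16 s=0: VC-HIT | VC [30, 24]
  [10] addr=0x86 blk=16 s=0: L1-HIT | VC [30, 24]
  [11] addr=0x76 blk=14 s=2: L1-HIT | VC [30, 24]
  [12] addr=0x94 blk=18 s=2: MISS | VC [30, 24, 14]

VC = [30, 24, 14]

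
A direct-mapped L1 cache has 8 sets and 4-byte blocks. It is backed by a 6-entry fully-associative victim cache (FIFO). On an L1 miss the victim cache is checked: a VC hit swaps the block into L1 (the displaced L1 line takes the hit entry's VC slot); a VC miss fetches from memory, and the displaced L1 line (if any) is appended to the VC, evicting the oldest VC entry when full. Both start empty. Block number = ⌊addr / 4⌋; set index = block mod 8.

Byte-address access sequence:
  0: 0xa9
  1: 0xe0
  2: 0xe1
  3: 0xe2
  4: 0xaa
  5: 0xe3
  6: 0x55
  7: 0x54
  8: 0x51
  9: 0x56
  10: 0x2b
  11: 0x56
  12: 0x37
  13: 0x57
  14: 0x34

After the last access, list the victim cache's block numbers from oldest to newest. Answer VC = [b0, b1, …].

#0 0xa9→b42/s2 MISS; vc=[]
#1 0xe0→b56/s0 MISS; vc=[]
#2 0xe1→b56/s0 L1-HIT; vc=[]
#3 0xe2→b56/s0 L1-HIT; vc=[]
#4 0xaa→b42/s2 L1-HIT; vc=[]
#5 0xe3→b56/s0 L1-HIT; vc=[]
#6 0x55→b21/s5 MISS; vc=[]
#7 0x54→b21/s5 L1-HIT; vc=[]
#8 0x51→b20/s4 MISS; vc=[]
#9 0x56→b21/s5 L1-HIT; vc=[]
#10 0x2b→b10/s2 MISS; vc=[42]
#11 0x56→b21/s5 L1-HIT; vc=[42]
#12 0x37→b13/s5 MISS; vc=[42,21]
#13 0x57→b21/s5 VC-HIT; vc=[42,13]
#14 0x34→b13/s5 VC-HIT; vc=[42,21]

VC = [42, 21]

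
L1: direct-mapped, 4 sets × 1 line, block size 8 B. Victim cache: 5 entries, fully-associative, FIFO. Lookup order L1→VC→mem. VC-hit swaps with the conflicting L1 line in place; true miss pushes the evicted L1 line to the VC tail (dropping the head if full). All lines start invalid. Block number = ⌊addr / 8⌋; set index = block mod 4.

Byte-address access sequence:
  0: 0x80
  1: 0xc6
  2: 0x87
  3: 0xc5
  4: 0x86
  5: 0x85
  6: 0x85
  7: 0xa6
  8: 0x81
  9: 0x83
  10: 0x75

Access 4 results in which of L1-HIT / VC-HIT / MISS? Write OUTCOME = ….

#0 0x80→b16/s0 MISS; vc=[]
#1 0xc6→b24/s0 MISS; vc=[16]
#2 0x87→b16/s0 VC-HIT; vc=[24]
#3 0xc5→b24/s0 VC-HIT; vc=[16]
#4 0x86→b16/s0 VC-HIT; vc=[24]
#5 0x85→b16/s0 L1-HIT; vc=[24]
#6 0x85→b16/s0 L1-HIT; vc=[24]
#7 0xa6→b20/s0 MISS; vc=[24,16]
#8 0x81→b16/s0 VC-HIT; vc=[24,20]
#9 0x83→b16/s0 L1-HIT; vc=[24,20]
#10 0x75→b14/s2 MISS; vc=[24,20]

OUTCOME = VC-HIT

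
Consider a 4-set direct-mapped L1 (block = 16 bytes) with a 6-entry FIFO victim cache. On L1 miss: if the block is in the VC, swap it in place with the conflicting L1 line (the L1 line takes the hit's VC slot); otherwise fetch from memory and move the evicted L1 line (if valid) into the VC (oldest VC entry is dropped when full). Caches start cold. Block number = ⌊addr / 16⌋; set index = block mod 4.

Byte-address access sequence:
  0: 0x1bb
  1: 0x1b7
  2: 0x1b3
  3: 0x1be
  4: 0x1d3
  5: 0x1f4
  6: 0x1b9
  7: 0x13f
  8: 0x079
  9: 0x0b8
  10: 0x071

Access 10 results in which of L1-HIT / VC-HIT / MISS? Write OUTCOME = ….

  [0] addr=0x1bb blk=27 s=3: MISS | VC []
  [1] addr=0x1b7 blk=27 s=3: L1-HIT | VC []
  [2] addr=0x1b3 blk=27 s=3: L1-HIT | VC []
  [3] addr=0x1be blk=27 s=3: L1-HIT | VC []
  [4] addr=0x1d3 blk=29 s=1: MISS | VC []
  [5] addr=0x1f4 blk=31 s=3: MISS | VC [27]
  [6] addr=0x1b9 blk=27 s=3: VC-HIT | VC [31]
  [7] addr=0x13f blk=19 s=3: MISS | VC [31, 27]
  [8] addr=0x79 blk=7 s=3: MISS | VC [31, 27, 19]
  [9] addr=0xb8 blk=11 s=3: MISS | VC [31, 27, 19, 7]
  [10] addr=0x71 blk=7 s=3: VC-HIT | VC [31, 27, 19, 11]

OUTCOME = VC-HIT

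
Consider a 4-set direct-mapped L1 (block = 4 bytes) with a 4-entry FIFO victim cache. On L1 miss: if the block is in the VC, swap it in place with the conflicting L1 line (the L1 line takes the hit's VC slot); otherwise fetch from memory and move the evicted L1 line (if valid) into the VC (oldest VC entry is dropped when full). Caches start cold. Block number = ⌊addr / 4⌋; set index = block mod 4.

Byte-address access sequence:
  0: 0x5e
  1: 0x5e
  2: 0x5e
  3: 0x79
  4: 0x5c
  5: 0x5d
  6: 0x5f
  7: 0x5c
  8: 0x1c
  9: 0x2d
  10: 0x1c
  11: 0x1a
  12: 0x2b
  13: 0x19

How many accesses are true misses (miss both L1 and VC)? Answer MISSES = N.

  [0] addr=0x5e blk=23 s=3: MISS | VC []
  [1] addr=0x5e blk=23 s=3: L1-HIT | VC []
  [2] addr=0x5e blk=23 s=3: L1-HIT | VC []
  [3] addr=0x79 blk=30 s=2: MISS | VC []
  [4] addr=0x5c blk=23 s=3: L1-HIT | VC []
  [5] addr=0x5d blk=23 s=3: L1-HIT | VC []
  [6] addr=0x5f blk=23 s=3: L1-HIT | VC []
  [7] addr=0x5c blk=23 s=3: L1-HIT | VC []
  [8] addr=0x1c blk=7 s=3: MISS | VC [23]
  [9] addr=0x2d blk=11 s=3: MISS | VC [23, 7]
  [10] addr=0x1c blk=7 s=3: VC-HIT | VC [23, 11]
  [11] addr=0x1a blk=6 s=2: MISS | VC [23, 11, 30]
  [12] addr=0x2b blk=10 s=2: MISS | VC [23, 11, 30, 6]
  [13] addr=0x19 blk=6 s=2: VC-HIT | VC [23, 11, 30, 10]

MISSES = 6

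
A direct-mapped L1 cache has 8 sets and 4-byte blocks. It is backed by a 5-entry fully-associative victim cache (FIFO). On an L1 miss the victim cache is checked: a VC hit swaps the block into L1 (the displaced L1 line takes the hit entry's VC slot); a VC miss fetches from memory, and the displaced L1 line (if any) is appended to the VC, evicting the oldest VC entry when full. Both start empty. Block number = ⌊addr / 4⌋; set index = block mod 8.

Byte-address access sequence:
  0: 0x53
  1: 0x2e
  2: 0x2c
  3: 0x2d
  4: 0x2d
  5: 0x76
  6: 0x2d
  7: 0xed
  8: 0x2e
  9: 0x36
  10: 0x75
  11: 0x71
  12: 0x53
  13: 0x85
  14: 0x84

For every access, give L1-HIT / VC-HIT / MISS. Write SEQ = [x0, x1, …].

0: 0x53 (blk 20, set 4) → MISS  vc=[]
1: 0x2e (blk 11, set 3) → MISS  vc=[]
2: 0x2c (blk 11, set 3) → L1-HIT  vc=[]
3: 0x2d (blk 11, set 3) → L1-HIT  vc=[]
4: 0x2d (blk 11, set 3) → L1-HIT  vc=[]
5: 0x76 (blk 29, set 5) → MISS  vc=[]
6: 0x2d (blk 11, set 3) → L1-HIT  vc=[]
7: 0xed (blk 59, set 3) → MISS  vc=[11]
8: 0x2e (blk 11, set 3) → VC-HIT  vc=[59]
9: 0x36 (blk 13, set 5) → MISS  vc=[59, 29]
10: 0x75 (blk 29, set 5) → VC-HIT  vc=[59, 13]
11: 0x71 (blk 28, set 4) → MISS  vc=[59, 13, 20]
12: 0x53 (blk 20, set 4) → VC-HIT  vc=[59, 13, 28]
13: 0x85 (blk 33, set 1) → MISS  vc=[59, 13, 28]
14: 0x84 (blk 33, set 1) → L1-HIT  vc=[59, 13, 28]

SEQ = [MISS, MISS, L1-HIT, L1-HIT, L1-HIT, MISS, L1-HIT, MISS, VC-HIT, MISS, VC-HIT, MISS, VC-HIT, MISS, L1-HIT]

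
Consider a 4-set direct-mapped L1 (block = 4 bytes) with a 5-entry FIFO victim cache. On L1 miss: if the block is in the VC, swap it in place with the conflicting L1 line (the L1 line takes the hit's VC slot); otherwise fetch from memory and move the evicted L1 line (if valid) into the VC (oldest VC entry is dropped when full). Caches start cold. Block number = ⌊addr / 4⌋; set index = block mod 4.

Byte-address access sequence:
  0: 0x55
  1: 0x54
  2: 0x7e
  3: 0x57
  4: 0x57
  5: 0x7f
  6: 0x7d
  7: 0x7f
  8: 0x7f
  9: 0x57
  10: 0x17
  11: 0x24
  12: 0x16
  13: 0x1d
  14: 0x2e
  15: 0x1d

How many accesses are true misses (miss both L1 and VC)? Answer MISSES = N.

0: 0x55 (blk 21, set 1) → MISS  vc=[]
1: 0x54 (blk 21, set 1) → L1-HIT  vc=[]
2: 0x7e (blk 31, set 3) → MISS  vc=[]
3: 0x57 (blk 21, set 1) → L1-HIT  vc=[]
4: 0x57 (blk 21, set 1) → L1-HIT  vc=[]
5: 0x7f (blk 31, set 3) → L1-HIT  vc=[]
6: 0x7d (blk 31, set 3) → L1-HIT  vc=[]
7: 0x7f (blk 31, set 3) → L1-HIT  vc=[]
8: 0x7f (blk 31, set 3) → L1-HIT  vc=[]
9: 0x57 (blk 21, set 1) → L1-HIT  vc=[]
10: 0x17 (blk 5, set 1) → MISS  vc=[21]
11: 0x24 (blk 9, set 1) → MISS  vc=[21, 5]
12: 0x16 (blk 5, set 1) → VC-HIT  vc=[21, 9]
13: 0x1d (blk 7, set 3) → MISS  vc=[21, 9, 31]
14: 0x2e (blk 11, set 3) → MISS  vc=[21, 9, 31, 7]
15: 0x1d (blk 7, set 3) → VC-HIT  vc=[21, 9, 31, 11]

MISSES = 6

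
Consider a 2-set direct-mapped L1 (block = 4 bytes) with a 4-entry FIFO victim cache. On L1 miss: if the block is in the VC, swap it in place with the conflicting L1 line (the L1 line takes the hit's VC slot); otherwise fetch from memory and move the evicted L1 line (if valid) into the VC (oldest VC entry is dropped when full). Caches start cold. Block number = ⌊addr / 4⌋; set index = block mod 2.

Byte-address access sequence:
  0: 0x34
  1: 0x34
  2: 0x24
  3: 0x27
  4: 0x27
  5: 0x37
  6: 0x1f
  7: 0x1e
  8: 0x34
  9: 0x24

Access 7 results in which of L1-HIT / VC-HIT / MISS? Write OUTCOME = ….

  [0] addr=0x34 blk=13 s=1: MISS | VC []
  [1] addr=0x34 blk=13 s=1: L1-HIT | VC []
  [2] addr=0x24 blk=9 s=1: MISS | VC [13]
  [3] addr=0x27 blk=9 s=1: L1-HIT | VC [13]
  [4] addr=0x27 blk=9 s=1: L1-HIT | VC [13]
  [5] addr=0x37 blk=13 s=1: VC-HIT | VC [9]
  [6] addr=0x1f blk=7 s=1: MISS | VC [9, 13]
  [7] addr=0x1e blk=7 s=1: L1-HIT | VC [9, 13]
  [8] addr=0x34 blk=13 s=1: VC-HIT | VC [9, 7]
  [9] addr=0x24 blk=9 s=1: VC-HIT | VC [13, 7]

OUTCOME = L1-HIT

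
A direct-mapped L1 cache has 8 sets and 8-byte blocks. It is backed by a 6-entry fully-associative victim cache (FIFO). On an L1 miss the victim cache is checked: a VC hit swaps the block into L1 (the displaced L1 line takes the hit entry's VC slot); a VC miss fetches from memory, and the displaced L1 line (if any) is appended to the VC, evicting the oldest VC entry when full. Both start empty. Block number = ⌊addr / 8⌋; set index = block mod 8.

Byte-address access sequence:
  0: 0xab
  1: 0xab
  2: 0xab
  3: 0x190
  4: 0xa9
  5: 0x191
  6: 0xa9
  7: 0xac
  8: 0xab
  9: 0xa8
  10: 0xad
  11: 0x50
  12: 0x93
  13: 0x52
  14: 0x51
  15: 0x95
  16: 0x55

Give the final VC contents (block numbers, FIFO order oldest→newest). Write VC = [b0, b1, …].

VC = [50, 18]

#0 0xab→b21/s5 MISS; vc=[]
#1 0xab→b21/s5 L1-HIT; vc=[]
#2 0xab→b21/s5 L1-HIT; vc=[]
#3 0x190→b50/s2 MISS; vc=[]
#4 0xa9→b21/s5 L1-HIT; vc=[]
#5 0x191→b50/s2 L1-HIT; vc=[]
#6 0xa9→b21/s5 L1-HIT; vc=[]
#7 0xac→b21/s5 L1-HIT; vc=[]
#8 0xab→b21/s5 L1-HIT; vc=[]
#9 0xa8→b21/s5 L1-HIT; vc=[]
#10 0xad→b21/s5 L1-HIT; vc=[]
#11 0x50→b10/s2 MISS; vc=[50]
#12 0x93→b18/s2 MISS; vc=[50,10]
#13 0x52→b10/s2 VC-HIT; vc=[50,18]
#14 0x51→b10/s2 L1-HIT; vc=[50,18]
#15 0x95→b18/s2 VC-HIT; vc=[50,10]
#16 0x55→b10/s2 VC-HIT; vc=[50,18]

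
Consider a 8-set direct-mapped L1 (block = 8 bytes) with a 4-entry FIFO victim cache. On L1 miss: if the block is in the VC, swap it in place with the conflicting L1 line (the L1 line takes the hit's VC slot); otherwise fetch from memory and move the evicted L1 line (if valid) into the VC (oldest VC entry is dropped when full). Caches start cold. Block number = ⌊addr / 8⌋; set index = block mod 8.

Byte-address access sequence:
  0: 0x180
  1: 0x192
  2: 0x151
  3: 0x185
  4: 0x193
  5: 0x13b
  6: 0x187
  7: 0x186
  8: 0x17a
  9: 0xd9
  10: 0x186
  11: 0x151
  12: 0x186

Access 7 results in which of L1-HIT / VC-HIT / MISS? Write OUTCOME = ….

#0 0x180→b48/s0 MISS; vc=[]
#1 0x192→b50/s2 MISS; vc=[]
#2 0x151→b42/s2 MISS; vc=[50]
#3 0x185→b48/s0 L1-HIT; vc=[50]
#4 0x193→b50/s2 VC-HIT; vc=[42]
#5 0x13b→b39/s7 MISS; vc=[42]
#6 0x187→b48/s0 L1-HIT; vc=[42]
#7 0x186→b48/s0 L1-HIT; vc=[42]
#8 0x17a→b47/s7 MISS; vc=[42,39]
#9 0xd9→b27/s3 MISS; vc=[42,39]
#10 0x186→b48/s0 L1-HIT; vc=[42,39]
#11 0x151→b42/s2 VC-HIT; vc=[50,39]
#12 0x186→b48/s0 L1-HIT; vc=[50,39]

OUTCOME = L1-HIT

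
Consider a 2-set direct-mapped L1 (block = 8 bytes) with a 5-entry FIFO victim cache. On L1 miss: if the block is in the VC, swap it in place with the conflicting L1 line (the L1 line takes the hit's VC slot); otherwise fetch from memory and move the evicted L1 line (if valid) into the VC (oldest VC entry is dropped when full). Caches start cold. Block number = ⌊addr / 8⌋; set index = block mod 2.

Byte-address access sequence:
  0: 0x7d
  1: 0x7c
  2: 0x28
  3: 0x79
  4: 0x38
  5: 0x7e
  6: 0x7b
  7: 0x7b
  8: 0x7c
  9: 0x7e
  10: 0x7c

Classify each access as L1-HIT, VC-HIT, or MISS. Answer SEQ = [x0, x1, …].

#0 0x7d→b15/s1 MISS; vc=[]
#1 0x7c→b15/s1 L1-HIT; vc=[]
#2 0x28→b5/s1 MISS; vc=[15]
#3 0x79→b15/s1 VC-HIT; vc=[5]
#4 0x38→b7/s1 MISS; vc=[5,15]
#5 0x7e→b15/s1 VC-HIT; vc=[5,7]
#6 0x7b→b15/s1 L1-HIT; vc=[5,7]
#7 0x7b→b15/s1 L1-HIT; vc=[5,7]
#8 0x7c→b15/s1 L1-HIT; vc=[5,7]
#9 0x7e→b15/s1 L1-HIT; vc=[5,7]
#10 0x7c→b15/s1 L1-HIT; vc=[5,7]

SEQ = [MISS, L1-HIT, MISS, VC-HIT, MISS, VC-HIT, L1-HIT, L1-HIT, L1-HIT, L1-HIT, L1-HIT]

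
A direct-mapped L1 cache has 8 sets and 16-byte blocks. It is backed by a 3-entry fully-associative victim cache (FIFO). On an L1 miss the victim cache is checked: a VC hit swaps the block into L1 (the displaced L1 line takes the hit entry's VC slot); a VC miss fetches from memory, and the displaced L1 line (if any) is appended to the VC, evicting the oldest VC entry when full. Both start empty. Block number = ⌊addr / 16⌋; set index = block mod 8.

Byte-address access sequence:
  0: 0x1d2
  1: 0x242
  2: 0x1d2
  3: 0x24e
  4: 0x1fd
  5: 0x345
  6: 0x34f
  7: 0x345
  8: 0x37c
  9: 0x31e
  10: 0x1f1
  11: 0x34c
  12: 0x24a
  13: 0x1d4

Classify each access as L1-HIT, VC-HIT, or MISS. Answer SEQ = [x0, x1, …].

SEQ = [MISS, MISS, L1-HIT, L1-HIT, MISS, MISS, L1-HIT, L1-HIT, MISS, MISS, VC-HIT, L1-HIT, VC-HIT, L1-HIT]

0: 0x1d2 (blk 29, set 5) → MISS  vc=[]
1: 0x242 (blk 36, set 4) → MISS  vc=[]
2: 0x1d2 (blk 29, set 5) → L1-HIT  vc=[]
3: 0x24e (blk 36, set 4) → L1-HIT  vc=[]
4: 0x1fd (blk 31, set 7) → MISS  vc=[]
5: 0x345 (blk 52, set 4) → MISS  vc=[36]
6: 0x34f (blk 52, set 4) → L1-HIT  vc=[36]
7: 0x345 (blk 52, set 4) → L1-HIT  vc=[36]
8: 0x37c (blk 55, set 7) → MISS  vc=[36, 31]
9: 0x31e (blk 49, set 1) → MISS  vc=[36, 31]
10: 0x1f1 (blk 31, set 7) → VC-HIT  vc=[36, 55]
11: 0x34c (blk 52, set 4) → L1-HIT  vc=[36, 55]
12: 0x24a (blk 36, set 4) → VC-HIT  vc=[52, 55]
13: 0x1d4 (blk 29, set 5) → L1-HIT  vc=[52, 55]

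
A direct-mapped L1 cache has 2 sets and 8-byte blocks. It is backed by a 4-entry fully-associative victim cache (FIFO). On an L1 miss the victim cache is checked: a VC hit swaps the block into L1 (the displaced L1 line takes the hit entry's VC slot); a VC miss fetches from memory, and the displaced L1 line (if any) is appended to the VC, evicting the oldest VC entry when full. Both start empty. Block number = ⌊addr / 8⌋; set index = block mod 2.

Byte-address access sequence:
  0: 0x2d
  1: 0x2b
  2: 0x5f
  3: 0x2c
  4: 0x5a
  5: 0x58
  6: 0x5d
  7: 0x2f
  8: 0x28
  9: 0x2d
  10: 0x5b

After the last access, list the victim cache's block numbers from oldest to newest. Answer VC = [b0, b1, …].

#0 0x2d→b5/s1 MISS; vc=[]
#1 0x2b→b5/s1 L1-HIT; vc=[]
#2 0x5f→b11/s1 MISS; vc=[5]
#3 0x2c→b5/s1 VC-HIT; vc=[11]
#4 0x5a→b11/s1 VC-HIT; vc=[5]
#5 0x58→b11/s1 L1-HIT; vc=[5]
#6 0x5d→b11/s1 L1-HIT; vc=[5]
#7 0x2f→b5/s1 VC-HIT; vc=[11]
#8 0x28→b5/s1 L1-HIT; vc=[11]
#9 0x2d→b5/s1 L1-HIT; vc=[11]
#10 0x5b→b11/s1 VC-HIT; vc=[5]

VC = [5]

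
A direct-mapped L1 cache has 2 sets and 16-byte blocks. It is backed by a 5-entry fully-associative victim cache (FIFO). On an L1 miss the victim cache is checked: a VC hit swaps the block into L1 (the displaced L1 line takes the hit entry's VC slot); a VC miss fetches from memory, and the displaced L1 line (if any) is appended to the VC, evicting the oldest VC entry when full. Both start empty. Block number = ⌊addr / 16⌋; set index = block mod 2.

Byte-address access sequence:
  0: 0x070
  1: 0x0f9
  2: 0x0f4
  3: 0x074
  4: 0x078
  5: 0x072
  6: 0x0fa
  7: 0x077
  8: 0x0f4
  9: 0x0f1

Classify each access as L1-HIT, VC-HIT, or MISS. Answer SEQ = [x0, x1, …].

0: 0x70 (blk 7, set 1) → MISS  vc=[]
1: 0xf9 (blk 15, set 1) → MISS  vc=[7]
2: 0xf4 (blk 15, set 1) → L1-HIT  vc=[7]
3: 0x74 (blk 7, set 1) → VC-HIT  vc=[15]
4: 0x78 (blk 7, set 1) → L1-HIT  vc=[15]
5: 0x72 (blk 7, set 1) → L1-HIT  vc=[15]
6: 0xfa (blk 15, set 1) → VC-HIT  vc=[7]
7: 0x77 (blk 7, set 1) → VC-HIT  vc=[15]
8: 0xf4 (blk 15, set 1) → VC-HIT  vc=[7]
9: 0xf1 (blk 15, set 1) → L1-HIT  vc=[7]

SEQ = [MISS, MISS, L1-HIT, VC-HIT, L1-HIT, L1-HIT, VC-HIT, VC-HIT, VC-HIT, L1-HIT]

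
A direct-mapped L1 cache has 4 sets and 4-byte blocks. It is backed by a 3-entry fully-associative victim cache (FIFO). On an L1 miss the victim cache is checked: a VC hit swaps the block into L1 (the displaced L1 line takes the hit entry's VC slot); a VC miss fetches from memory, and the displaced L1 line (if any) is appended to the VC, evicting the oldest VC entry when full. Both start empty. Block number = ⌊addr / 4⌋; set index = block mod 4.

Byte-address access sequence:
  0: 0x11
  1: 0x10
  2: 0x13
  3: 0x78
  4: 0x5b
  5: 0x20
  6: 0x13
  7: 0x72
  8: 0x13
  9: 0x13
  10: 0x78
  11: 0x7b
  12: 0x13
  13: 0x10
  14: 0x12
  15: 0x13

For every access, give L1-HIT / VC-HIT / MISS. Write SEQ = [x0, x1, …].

SEQ = [MISS, L1-HIT, L1-HIT, MISS, MISS, MISS, VC-HIT, MISS, VC-HIT, L1-HIT, VC-HIT, L1-HIT, L1-HIT, L1-HIT, L1-HIT, L1-HIT]

#0 0x11→b4/s0 MISS; vc=[]
#1 0x10→b4/s0 L1-HIT; vc=[]
#2 0x13→b4/s0 L1-HIT; vc=[]
#3 0x78→b30/s2 MISS; vc=[]
#4 0x5b→b22/s2 MISS; vc=[30]
#5 0x20→b8/s0 MISS; vc=[30,4]
#6 0x13→b4/s0 VC-HIT; vc=[30,8]
#7 0x72→b28/s0 MISS; vc=[30,8,4]
#8 0x13→b4/s0 VC-HIT; vc=[30,8,28]
#9 0x13→b4/s0 L1-HIT; vc=[30,8,28]
#10 0x78→b30/s2 VC-HIT; vc=[22,8,28]
#11 0x7b→b30/s2 L1-HIT; vc=[22,8,28]
#12 0x13→b4/s0 L1-HIT; vc=[22,8,28]
#13 0x10→b4/s0 L1-HIT; vc=[22,8,28]
#14 0x12→b4/s0 L1-HIT; vc=[22,8,28]
#15 0x13→b4/s0 L1-HIT; vc=[22,8,28]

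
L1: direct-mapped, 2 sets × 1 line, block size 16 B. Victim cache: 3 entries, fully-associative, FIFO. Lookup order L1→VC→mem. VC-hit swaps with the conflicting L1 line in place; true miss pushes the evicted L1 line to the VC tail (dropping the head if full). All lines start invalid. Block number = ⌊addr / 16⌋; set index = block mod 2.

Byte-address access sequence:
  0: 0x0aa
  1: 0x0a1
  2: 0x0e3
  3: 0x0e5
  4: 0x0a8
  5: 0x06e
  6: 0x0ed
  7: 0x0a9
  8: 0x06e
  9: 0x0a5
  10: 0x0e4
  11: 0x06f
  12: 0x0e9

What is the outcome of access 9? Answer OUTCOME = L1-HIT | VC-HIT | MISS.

#0 0xaa→b10/s0 MISS; vc=[]
#1 0xa1→b10/s0 L1-HIT; vc=[]
#2 0xe3→b14/s0 MISS; vc=[10]
#3 0xe5→b14/s0 L1-HIT; vc=[10]
#4 0xa8→b10/s0 VC-HIT; vc=[14]
#5 0x6e→b6/s0 MISS; vc=[14,10]
#6 0xed→b14/s0 VC-HIT; vc=[6,10]
#7 0xa9→b10/s0 VC-HIT; vc=[6,14]
#8 0x6e→b6/s0 VC-HIT; vc=[10,14]
#9 0xa5→b10/s0 VC-HIT; vc=[6,14]
#10 0xe4→b14/s0 VC-HIT; vc=[6,10]
#11 0x6f→b6/s0 VC-HIT; vc=[14,10]
#12 0xe9→b14/s0 VC-HIT; vc=[6,10]

OUTCOME = VC-HIT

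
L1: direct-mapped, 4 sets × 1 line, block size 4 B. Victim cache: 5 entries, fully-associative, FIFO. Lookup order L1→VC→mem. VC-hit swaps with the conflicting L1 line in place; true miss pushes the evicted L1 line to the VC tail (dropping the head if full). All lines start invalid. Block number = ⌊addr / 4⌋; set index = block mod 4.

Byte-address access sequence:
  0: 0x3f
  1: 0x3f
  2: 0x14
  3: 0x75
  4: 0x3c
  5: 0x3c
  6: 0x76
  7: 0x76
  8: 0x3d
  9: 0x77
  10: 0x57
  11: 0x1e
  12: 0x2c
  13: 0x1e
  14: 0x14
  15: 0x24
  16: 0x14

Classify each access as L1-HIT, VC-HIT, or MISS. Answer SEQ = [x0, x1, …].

0: 0x3f (blk 15, set 3) → MISS  vc=[]
1: 0x3f (blk 15, set 3) → L1-HIT  vc=[]
2: 0x14 (blk 5, set 1) → MISS  vc=[]
3: 0x75 (blk 29, set 1) → MISS  vc=[5]
4: 0x3c (blk 15, set 3) → L1-HIT  vc=[5]
5: 0x3c (blk 15, set 3) → L1-HIT  vc=[5]
6: 0x76 (blk 29, set 1) → L1-HIT  vc=[5]
7: 0x76 (blk 29, set 1) → L1-HIT  vc=[5]
8: 0x3d (blk 15, set 3) → L1-HIT  vc=[5]
9: 0x77 (blk 29, set 1) → L1-HIT  vc=[5]
10: 0x57 (blk 21, set 1) → MISS  vc=[5, 29]
11: 0x1e (blk 7, set 3) → MISS  vc=[5, 29, 15]
12: 0x2c (blk 11, set 3) → MISS  vc=[5, 29, 15, 7]
13: 0x1e (blk 7, set 3) → VC-HIT  vc=[5, 29, 15, 11]
14: 0x14 (blk 5, set 1) → VC-HIT  vc=[21, 29, 15, 11]
15: 0x24 (blk 9, set 1) → MISS  vc=[21, 29, 15, 11, 5]
16: 0x14 (blk 5, set 1) → VC-HIT  vc=[21, 29, 15, 11, 9]

SEQ = [MISS, L1-HIT, MISS, MISS, L1-HIT, L1-HIT, L1-HIT, L1-HIT, L1-HIT, L1-HIT, MISS, MISS, MISS, VC-HIT, VC-HIT, MISS, VC-HIT]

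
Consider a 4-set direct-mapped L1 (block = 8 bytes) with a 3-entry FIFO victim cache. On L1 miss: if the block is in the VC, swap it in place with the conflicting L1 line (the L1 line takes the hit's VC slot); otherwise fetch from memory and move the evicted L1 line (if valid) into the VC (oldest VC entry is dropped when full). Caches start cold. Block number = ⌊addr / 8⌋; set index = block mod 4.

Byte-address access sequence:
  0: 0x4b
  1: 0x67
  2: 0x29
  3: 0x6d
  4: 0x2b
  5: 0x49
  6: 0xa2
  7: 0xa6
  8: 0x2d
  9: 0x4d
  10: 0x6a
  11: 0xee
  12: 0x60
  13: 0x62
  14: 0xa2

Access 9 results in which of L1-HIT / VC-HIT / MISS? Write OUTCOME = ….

  [0] addr=0x4b blk=9 s=1: MISS | VC []
  [1] addr=0x67 blk=12 s=0: MISS | VC []
  [2] addr=0x29 blk=5 s=1: MISS | VC [9]
  [3] addr=0x6d blk=13 s=1: MISS | VC [9, 5]
  [4] addr=0x2b blk=5 s=1: VC-HIT | VC [9, 13]
  [5] addr=0x49 blk=9 s=1: VC-HIT | VC [5, 13]
  [6] addr=0xa2 blk=20 s=0: MISS | VC [5, 13, 12]
  [7] addr=0xa6 blk=20 s=0: L1-HIT | VC [5, 13, 12]
  [8] addr=0x2d blk=5 s=1: VC-HIT | VC [9, 13, 12]
  [9] addr=0x4d blk=9 s=1: VC-HIT | VC [5, 13, 12]
  [10] addr=0x6a blk=13 s=1: VC-HIT | VC [5, 9, 12]
  [11] addr=0xee blk=29 s=1: MISS | VC [9, 12, 13]
  [12] addr=0x60 blk=12 s=0: VC-HIT | VC [9, 20, 13]
  [13] addr=0x62 blk=12 s=0: L1-HIT | VC [9, 20, 13]
  [14] addr=0xa2 blk=20 s=0: VC-HIT | VC [9, 12, 13]

OUTCOME = VC-HIT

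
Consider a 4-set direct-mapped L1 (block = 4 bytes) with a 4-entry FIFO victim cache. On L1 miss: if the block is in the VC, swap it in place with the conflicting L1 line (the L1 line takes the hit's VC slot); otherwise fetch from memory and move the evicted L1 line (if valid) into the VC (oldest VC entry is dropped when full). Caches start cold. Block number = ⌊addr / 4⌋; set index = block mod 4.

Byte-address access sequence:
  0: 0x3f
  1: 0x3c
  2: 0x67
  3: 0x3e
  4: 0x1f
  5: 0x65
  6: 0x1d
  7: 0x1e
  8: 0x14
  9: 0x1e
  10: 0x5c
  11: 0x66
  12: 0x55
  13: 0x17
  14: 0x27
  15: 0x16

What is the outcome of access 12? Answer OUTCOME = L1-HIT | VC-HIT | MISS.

0: 0x3f (blk 15, set 3) → MISS  vc=[]
1: 0x3c (blk 15, set 3) → L1-HIT  vc=[]
2: 0x67 (blk 25, set 1) → MISS  vc=[]
3: 0x3e (blk 15, set 3) → L1-HIT  vc=[]
4: 0x1f (blk 7, set 3) → MISS  vc=[15]
5: 0x65 (blk 25, set 1) → L1-HIT  vc=[15]
6: 0x1d (blk 7, set 3) → L1-HIT  vc=[15]
7: 0x1e (blk 7, set 3) → L1-HIT  vc=[15]
8: 0x14 (blk 5, set 1) → MISS  vc=[15, 25]
9: 0x1e (blk 7, set 3) → L1-HIT  vc=[15, 25]
10: 0x5c (blk 23, set 3) → MISS  vc=[15, 25, 7]
11: 0x66 (blk 25, set 1) → VC-HIT  vc=[15, 5, 7]
12: 0x55 (blk 21, set 1) → MISS  vc=[15, 5, 7, 25]
13: 0x17 (blk 5, set 1) → VC-HIT  vc=[15, 21, 7, 25]
14: 0x27 (blk 9, set 1) → MISS  vc=[21, 7, 25, 5]
15: 0x16 (blk 5, set 1) → VC-HIT  vc=[21, 7, 25, 9]

OUTCOME = MISS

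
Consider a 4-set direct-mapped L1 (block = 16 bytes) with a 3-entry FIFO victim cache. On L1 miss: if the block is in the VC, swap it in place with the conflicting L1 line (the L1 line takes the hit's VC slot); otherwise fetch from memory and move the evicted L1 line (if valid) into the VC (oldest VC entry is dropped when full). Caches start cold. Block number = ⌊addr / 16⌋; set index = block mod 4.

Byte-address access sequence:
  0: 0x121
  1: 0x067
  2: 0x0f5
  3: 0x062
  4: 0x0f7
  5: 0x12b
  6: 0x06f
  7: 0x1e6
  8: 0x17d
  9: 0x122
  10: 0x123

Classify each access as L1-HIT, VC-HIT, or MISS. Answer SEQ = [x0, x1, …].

#0 0x121→b18/s2 MISS; vc=[]
#1 0x67→b6/s2 MISS; vc=[18]
#2 0xf5→b15/s3 MISS; vc=[18]
#3 0x62→b6/s2 L1-HIT; vc=[18]
#4 0xf7→b15/s3 L1-HIT; vc=[18]
#5 0x12b→b18/s2 VC-HIT; vc=[6]
#6 0x6f→b6/s2 VC-HIT; vc=[18]
#7 0x1e6→b30/s2 MISS; vc=[18,6]
#8 0x17d→b23/s3 MISS; vc=[18,6,15]
#9 0x122→b18/s2 VC-HIT; vc=[30,6,15]
#10 0x123→b18/s2 L1-HIT; vc=[30,6,15]

SEQ = [MISS, MISS, MISS, L1-HIT, L1-HIT, VC-HIT, VC-HIT, MISS, MISS, VC-HIT, L1-HIT]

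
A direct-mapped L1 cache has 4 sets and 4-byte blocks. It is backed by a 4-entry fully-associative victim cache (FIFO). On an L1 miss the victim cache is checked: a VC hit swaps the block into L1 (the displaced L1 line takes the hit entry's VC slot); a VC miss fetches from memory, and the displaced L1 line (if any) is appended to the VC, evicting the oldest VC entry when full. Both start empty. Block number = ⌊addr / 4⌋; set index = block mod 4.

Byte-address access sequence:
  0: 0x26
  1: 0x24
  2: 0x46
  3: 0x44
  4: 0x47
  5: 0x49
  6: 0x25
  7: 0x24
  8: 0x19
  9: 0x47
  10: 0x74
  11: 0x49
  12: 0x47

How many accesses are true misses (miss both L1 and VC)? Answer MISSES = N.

MISSES = 5

  [0] addr=0x26 blk=9 s=1: MISS | VC []
  [1] addr=0x24 blk=9 s=1: L1-HIT | VC []
  [2] addr=0x46 blk=17 s=1: MISS | VC [9]
  [3] addr=0x44 blk=17 s=1: L1-HIT | VC [9]
  [4] addr=0x47 blk=17 s=1: L1-HIT | VC [9]
  [5] addr=0x49 blk=18 s=2: MISS | VC [9]
  [6] addr=0x25 blk=9 s=1: VC-HIT | VC [17]
  [7] addr=0x24 blk=9 s=1: L1-HIT | VC [17]
  [8] addr=0x19 blk=6 s=2: MISS | VC [17, 18]
  [9] addr=0x47 blk=17 s=1: VC-HIT | VC [9, 18]
  [10] addr=0x74 blk=29 s=1: MISS | VC [9, 18, 17]
  [11] addr=0x49 blk=18 s=2: VC-HIT | VC [9, 6, 17]
  [12] addr=0x47 blk=17 s=1: VC-HIT | VC [9, 6, 29]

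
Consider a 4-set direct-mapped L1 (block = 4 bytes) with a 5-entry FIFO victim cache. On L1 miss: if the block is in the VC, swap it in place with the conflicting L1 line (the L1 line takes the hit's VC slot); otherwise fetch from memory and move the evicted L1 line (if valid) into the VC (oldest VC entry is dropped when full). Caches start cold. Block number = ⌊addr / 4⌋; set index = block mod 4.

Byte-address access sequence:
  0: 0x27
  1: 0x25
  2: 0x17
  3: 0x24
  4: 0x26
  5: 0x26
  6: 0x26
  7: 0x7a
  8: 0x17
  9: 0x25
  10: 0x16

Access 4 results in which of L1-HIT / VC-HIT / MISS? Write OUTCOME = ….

#0 0x27→b9/s1 MISS; vc=[]
#1 0x25→b9/s1 L1-HIT; vc=[]
#2 0x17→b5/s1 MISS; vc=[9]
#3 0x24→b9/s1 VC-HIT; vc=[5]
#4 0x26→b9/s1 L1-HIT; vc=[5]
#5 0x26→b9/s1 L1-HIT; vc=[5]
#6 0x26→b9/s1 L1-HIT; vc=[5]
#7 0x7a→b30/s2 MISS; vc=[5]
#8 0x17→b5/s1 VC-HIT; vc=[9]
#9 0x25→b9/s1 VC-HIT; vc=[5]
#10 0x16→b5/s1 VC-HIT; vc=[9]

OUTCOME = L1-HIT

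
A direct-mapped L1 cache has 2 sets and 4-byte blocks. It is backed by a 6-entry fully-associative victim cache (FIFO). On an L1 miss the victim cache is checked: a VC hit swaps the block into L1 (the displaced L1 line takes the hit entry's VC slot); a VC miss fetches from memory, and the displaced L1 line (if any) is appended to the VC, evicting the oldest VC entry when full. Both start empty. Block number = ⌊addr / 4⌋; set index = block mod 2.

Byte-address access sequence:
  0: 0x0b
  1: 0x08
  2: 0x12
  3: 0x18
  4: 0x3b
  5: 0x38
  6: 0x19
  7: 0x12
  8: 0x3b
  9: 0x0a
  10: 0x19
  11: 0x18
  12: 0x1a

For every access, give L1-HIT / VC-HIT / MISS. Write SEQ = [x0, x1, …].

#0 0xb→b2/s0 MISS; vc=[]
#1 0x8→b2/s0 L1-HIT; vc=[]
#2 0x12→b4/s0 MISS; vc=[2]
#3 0x18→b6/s0 MISS; vc=[2,4]
#4 0x3b→b14/s0 MISS; vc=[2,4,6]
#5 0x38→b14/s0 L1-HIT; vc=[2,4,6]
#6 0x19→b6/s0 VC-HIT; vc=[2,4,14]
#7 0x12→b4/s0 VC-HIT; vc=[2,6,14]
#8 0x3b→b14/s0 VC-HIT; vc=[2,6,4]
#9 0xa→b2/s0 VC-HIT; vc=[14,6,4]
#10 0x19→b6/s0 VC-HIT; vc=[14,2,4]
#11 0x18→b6/s0 L1-HIT; vc=[14,2,4]
#12 0x1a→b6/s0 L1-HIT; vc=[14,2,4]

SEQ = [MISS, L1-HIT, MISS, MISS, MISS, L1-HIT, VC-HIT, VC-HIT, VC-HIT, VC-HIT, VC-HIT, L1-HIT, L1-HIT]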